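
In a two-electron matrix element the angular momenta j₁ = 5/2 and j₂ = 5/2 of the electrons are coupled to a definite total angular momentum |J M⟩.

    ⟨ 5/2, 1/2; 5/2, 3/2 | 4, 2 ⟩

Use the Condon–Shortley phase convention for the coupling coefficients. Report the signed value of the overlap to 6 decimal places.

j₁+j₂−J=1  J+j₁−j₂=4  J−j₁+j₂=4  j₁+j₂+J+1=10
(j₁±m₁, j₂±m₂, J±M) = (3,2,4,1,6,2)
P² = 20736/35
sum k=0..1:
  [0] +1/96 = 1/96
  [1] −1/36 = -1/36
S = -5/288
C² = P²·S² = 5/28 ; C = -0.422577

−√(5/28) = -0.422577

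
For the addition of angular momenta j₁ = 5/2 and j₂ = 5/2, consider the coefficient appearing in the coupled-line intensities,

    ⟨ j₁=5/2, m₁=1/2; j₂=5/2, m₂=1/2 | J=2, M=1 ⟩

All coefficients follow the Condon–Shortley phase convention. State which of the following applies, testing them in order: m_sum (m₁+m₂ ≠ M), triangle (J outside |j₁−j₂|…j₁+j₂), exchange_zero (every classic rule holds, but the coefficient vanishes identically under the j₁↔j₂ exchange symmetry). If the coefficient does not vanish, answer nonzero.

m-sum: m₁+m₂ = 1/2+1/2 = 1, M = 1  ✓
triangle: |j₁−j₂| = 0 ≤ J = 2 ≤ j₁+j₂ = 5  ✓
exchange: j₁=j₂ and m₁=m₂, and (−1)^(j₁+j₂−J) = (−1)^3 = −1 forces ⟨j₁m₁;j₂m₂|JM⟩ = −⟨j₂m₂;j₁m₁|JM⟩ = −⟨j₁m₁;j₂m₂|JM⟩ ⇒ the coefficient vanishes identically
Racah sum check: Σ_k collapses to 0 ⇒ CG = 0

exchange_zero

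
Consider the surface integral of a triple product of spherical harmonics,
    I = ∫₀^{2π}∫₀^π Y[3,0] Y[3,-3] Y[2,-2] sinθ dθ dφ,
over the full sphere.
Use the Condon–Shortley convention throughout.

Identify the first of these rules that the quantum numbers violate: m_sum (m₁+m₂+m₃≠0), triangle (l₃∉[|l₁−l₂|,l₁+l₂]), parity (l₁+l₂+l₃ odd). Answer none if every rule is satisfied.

Σmᵢ = -5  ✗
l₃∈[|l₁−l₂|,l₁+l₂]=[0,6], have l₃=2
Σlᵢ = 8 ⇒ even

m_sum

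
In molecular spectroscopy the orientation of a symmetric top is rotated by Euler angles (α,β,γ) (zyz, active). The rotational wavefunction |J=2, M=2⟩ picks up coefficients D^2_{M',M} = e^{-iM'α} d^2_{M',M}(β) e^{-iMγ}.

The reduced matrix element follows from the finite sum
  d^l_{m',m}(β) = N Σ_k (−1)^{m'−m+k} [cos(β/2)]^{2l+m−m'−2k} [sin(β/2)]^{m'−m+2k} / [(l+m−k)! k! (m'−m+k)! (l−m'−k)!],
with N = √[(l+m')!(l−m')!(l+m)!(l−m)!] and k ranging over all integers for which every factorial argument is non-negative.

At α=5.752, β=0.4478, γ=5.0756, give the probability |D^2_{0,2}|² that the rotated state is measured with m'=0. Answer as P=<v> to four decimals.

Split into d^2_{0,2}(β=0.4478) × two z-phases.
With c≡cos(β/2)=0.975039 and s≡sin(β/2)=0.222034, N=[2·2·24·1]^{1/2}=9.797959
k: max(0,(2)−(0))=2 … min(2+(2),2−(0))=2
  k=2: (−1)^0·9.7980/(4)·0.9750^2·0.2220^2 = +0.114804
d^2_{0,2}(0.4478) = +0.114804
|D^2_{0,2}|² = |d^2_{0,2}(β)|² = (+0.114804)² = 0.013180 (the z-rotation phases have unit modulus)

P=0.0132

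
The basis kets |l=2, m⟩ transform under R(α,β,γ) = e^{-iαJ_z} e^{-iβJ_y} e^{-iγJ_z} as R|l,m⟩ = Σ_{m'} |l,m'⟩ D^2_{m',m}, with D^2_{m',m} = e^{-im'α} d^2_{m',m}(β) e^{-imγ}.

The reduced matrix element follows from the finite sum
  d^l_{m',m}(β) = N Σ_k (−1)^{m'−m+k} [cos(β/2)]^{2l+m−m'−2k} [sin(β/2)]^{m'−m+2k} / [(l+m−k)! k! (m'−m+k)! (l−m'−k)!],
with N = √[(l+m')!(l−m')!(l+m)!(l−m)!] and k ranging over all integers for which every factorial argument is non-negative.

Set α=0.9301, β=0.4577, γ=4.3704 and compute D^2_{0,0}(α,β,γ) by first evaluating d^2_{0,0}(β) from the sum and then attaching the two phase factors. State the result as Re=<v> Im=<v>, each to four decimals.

D^2_{0,0}(0.9301,0.4577,4.3704) = e^{-i·0·0.9301}·d^2_{0,0}(0.4577)·e^{-i·0·4.3704}. Compute d first:
c=cos(0.457700/2)=0.973928, s=sin(0.457700/2)=0.226858; N=√[2·2·2·2]=4.000000
The bounds max(0,m−m')=0 and min(l+m,l−m')=2 give 3 terms
  k=0: (−1)^0·4.0000/(4)·0.9739^4·0.2269^0 = +0.899720
  k=1: (−1)^1·4.0000/(1)·0.9739^2·0.2269^2 = -0.195263
  k=2: (−1)^2·4.0000/(4)·0.9739^0·0.2269^4 = +0.002649
d^2_{0,0}(0.4577) = +0.899720 -0.195263 +0.002649 = +0.707105
D = (+1.000000+0.000000i)·(+0.707105)·(+1.000000+0.000000i) = +0.707105+0.000000i

Re=0.7071 Im=0.0000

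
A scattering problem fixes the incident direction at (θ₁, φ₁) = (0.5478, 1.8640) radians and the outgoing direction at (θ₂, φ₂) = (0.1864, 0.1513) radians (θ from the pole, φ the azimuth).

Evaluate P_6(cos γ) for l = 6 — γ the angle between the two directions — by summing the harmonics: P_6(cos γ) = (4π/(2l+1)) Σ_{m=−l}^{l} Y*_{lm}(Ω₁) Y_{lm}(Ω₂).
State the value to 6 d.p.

Summing Y*_{l m}(θ₁,φ₁)·Y_{l m}(θ₂,φ₂) over m ∈ [−6, 6]; prefactor 4π/(2·6+1) = 0.966644:
  term(m=-6) = -0.00000 - 0.00000j   from Y*(Ω₁)=0.00181 - 0.00947j, Y(Ω₂)=0.00001 - 0.00002j
  term(m=-5) = -0.00001 + 0.00001j   from Y*(Ω₁)=-0.05444 + 0.00573j, Y(Ω₂)=0.00026 - 0.00025j
  term(m=-4) = 0.00063 + 0.00040j   from Y*(Ω₁)=0.07138 + 0.16978j, Y(Ω₂)=0.00333 - 0.00230j
  term(m=-3) = 0.00505 - 0.01114j   from Y*(Ω₁)=0.30362 - 0.25119j, Y(Ω₂)=0.02791 - 0.01362j
  term(m=-2) = -0.07383 - 0.02153j   from Y*(Ω₁)=-0.39796 - 0.26439j, Y(Ω₂)=0.15365 - 0.04797j
  term(m=-1) = -0.00877 + 0.06137j   from Y*(Ω₁)=-0.03511 + 0.11628j, Y(Ω₂)=0.50453 - 0.07692j
  term(m=+0) = -0.27450 + 0.00000j   from Y*(Ω₁)=-0.40482 + 0.00000j, Y(Ω₂)=0.67807 + 0.00000j
  term(m=+1) = -0.00877 - 0.06137j   from Y*(Ω₁)=0.03511 + 0.11628j, Y(Ω₂)=-0.50453 - 0.07692j
  term(m=+2) = -0.07383 + 0.02153j   from Y*(Ω₁)=-0.39796 + 0.26439j, Y(Ω₂)=0.15365 + 0.04797j
  term(m=+3) = 0.00505 + 0.01114j   from Y*(Ω₁)=-0.30362 - 0.25119j, Y(Ω₂)=-0.02791 - 0.01362j
  term(m=+4) = 0.00063 - 0.00040j   from Y*(Ω₁)=0.07138 - 0.16978j, Y(Ω₂)=0.00333 + 0.00230j
  term(m=+5) = -0.00001 - 0.00001j   from Y*(Ω₁)=0.05444 + 0.00573j, Y(Ω₂)=-0.00026 - 0.00025j
  term(m=+6) = -0.00000 + 0.00000j   from Y*(Ω₁)=0.00181 + 0.00947j, Y(Ω₂)=0.00001 + 0.00002j
Accumulated sum -0.42835 + 0.00000j; after 4π/(2l+1) scaling, -0.41407 + 0.00000j ⇒ P_6 = -0.414065

-0.414065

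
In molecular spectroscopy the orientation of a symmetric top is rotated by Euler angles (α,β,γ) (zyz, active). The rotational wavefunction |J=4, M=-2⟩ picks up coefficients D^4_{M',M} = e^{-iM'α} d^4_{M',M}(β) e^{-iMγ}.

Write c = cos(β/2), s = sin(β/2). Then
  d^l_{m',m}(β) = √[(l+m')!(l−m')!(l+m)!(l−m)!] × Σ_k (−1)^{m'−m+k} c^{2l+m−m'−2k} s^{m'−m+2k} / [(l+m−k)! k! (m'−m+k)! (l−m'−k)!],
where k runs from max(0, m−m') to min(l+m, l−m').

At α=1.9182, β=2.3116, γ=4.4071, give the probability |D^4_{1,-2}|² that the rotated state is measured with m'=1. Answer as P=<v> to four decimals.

First d^4_{1,-2}(β=2.3116), then the phase factors e^{-i(1)α} and e^{-i(-2)γ}:
c=cos(2.311600/2)=0.403187, s=sin(2.311600/2)=0.915118; N=√[120·6·2·720]=1018.233765
The bounds max(0,m−m')=0 and min(l+m,l−m')=2 give 3 terms
  k=0: (−1)^3·1018.2338/(72)·0.4032^5·0.9151^3 = -0.115472
  k=1: (−1)^4·1018.2338/(48)·0.4032^3·0.9151^5 = +0.892297
  k=2: (−1)^5·1018.2338/(240)·0.4032^1·0.9151^7 = -0.919351
d^4_{1,-2}(2.3116) = -0.115472 +0.892297 -0.919351 = -0.142526
|D^4_{1,-2}|² = |d^4_{1,-2}(β)|² = (-0.142526)² = 0.020314 (the z-rotation phases have unit modulus)

P=0.0203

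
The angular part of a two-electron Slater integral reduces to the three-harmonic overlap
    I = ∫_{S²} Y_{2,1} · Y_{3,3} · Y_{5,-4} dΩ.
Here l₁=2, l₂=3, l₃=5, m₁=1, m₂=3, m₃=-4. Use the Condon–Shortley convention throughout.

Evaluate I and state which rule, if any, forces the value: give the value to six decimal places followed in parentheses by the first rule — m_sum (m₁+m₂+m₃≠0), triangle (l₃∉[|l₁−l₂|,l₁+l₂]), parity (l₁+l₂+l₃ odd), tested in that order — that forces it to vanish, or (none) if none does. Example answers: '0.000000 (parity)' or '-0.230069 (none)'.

0.219610 (none)

m-sum 0 ✓  L=10 even ✓  1≤5≤5 ✓
Π(2lᵢ+1) = 5×7×11 = 385
triangle coeff Δ(2,3,5) = 1/2310
Σ_t [0,0]: t=0:+1/144 = 1/144
(3j)²=10/231 [(2 3 5; 0 0 0)], sign=-1
Σ_t [0,0]: t=0:+1/4320 = 1/4320
(3j)²=2/55 [(2 3 5; 1 3 -4)], sign=-1
⇒ 4πI² = 20/33
I = (+1)√(20/33/(4π)) = 0.21961050
No selection rule forces the value: the integral is nonzero (none).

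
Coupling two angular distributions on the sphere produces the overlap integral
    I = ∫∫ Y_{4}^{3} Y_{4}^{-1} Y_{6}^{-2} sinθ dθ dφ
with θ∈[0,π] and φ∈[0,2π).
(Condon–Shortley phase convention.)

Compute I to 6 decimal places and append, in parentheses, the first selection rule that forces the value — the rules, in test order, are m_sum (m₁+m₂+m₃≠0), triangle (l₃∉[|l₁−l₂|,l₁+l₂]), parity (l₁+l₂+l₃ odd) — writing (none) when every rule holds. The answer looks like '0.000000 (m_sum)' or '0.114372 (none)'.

Rules hold: Σm=0, L=14 even, 0≤6≤8.
N = 9·9·13 = 1053
Δ = 2!·6!·6!/15! = 1/1261260
Racah Σ t=0..2: t=0:+1/4608 t=1:−1/1296 t=2:+1/4608 = -7/20736
⇒ 3j(4 4 6; 0 0 0)² = 20/1287, sgn -1
Racah Σ t=0..1: t=0:+1/8640 t=1:−1/34560 = 1/11520
⇒ 3j(4 4 6; 3 -1 -2)² = 3/143, sgn +1
4πI² = N·(3j₀)²·(3jₘ)² = 540/1573
I = -1·√(0.343293/4π) = -0.16528277
No selection rule forces the value: the integral is nonzero (none).

-0.165283 (none)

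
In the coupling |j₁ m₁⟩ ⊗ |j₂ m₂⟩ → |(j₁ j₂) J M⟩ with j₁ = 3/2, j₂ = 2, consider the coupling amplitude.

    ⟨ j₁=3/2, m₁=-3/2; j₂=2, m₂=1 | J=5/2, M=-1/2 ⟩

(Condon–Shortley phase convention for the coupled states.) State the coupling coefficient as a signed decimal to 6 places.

triangle: 1!·2!·3!/7! = 12/5040
(j±m)!: 0!·3!·3!·1!·2!·3! = 432
prefactor² = (2J+1)·Δ·N² = 216/35
  k=1: −1/(1!·0!·2!·2!·0!·1!) = -1/4
Σ = -1/4  ⇒  CG² = 216/35·(-1/4)² = 27/70
CG = −√(27/70) = -0.621059

−√(27/70) ≈ -0.621059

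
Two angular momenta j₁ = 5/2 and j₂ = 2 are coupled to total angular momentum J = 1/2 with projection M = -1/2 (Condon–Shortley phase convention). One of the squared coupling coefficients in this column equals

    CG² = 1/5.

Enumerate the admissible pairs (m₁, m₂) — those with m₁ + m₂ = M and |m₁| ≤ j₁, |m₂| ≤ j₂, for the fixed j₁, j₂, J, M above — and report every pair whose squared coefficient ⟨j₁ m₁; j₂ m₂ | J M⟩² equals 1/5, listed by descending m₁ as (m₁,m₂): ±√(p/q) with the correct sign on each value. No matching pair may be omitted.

Admissible pairs with m₁+m₂ = M = -1/2: (-5/2,2), (-3/2,1), (-1/2,0), (1/2,-1), (3/2,-2)
  (m₁,m₂)=(3/2,-2): CG² = 1/15, CG = +√(1/15)
  (m₁,m₂)=(1/2,-1): CG² = 2/15, CG = −√(2/15)
  (m₁,m₂)=(-1/2,0): CG² = 1/5, CG = +√(1/5)   ← matches the target
  (m₁,m₂)=(-3/2,1): CG² = 4/15, CG = −√(4/15)
  (m₁,m₂)=(-5/2,2): CG² = 1/3, CG = +√(1/3)
Pairs with CG² = 1/5: (-1/2,0): +√(1/5)

(-1/2,0): +√(1/5)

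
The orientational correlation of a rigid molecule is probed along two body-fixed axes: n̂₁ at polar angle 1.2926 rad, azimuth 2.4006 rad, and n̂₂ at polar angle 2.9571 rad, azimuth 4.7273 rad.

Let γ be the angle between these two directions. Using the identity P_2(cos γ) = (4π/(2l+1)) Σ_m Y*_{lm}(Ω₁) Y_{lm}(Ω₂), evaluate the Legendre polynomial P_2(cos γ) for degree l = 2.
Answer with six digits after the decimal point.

Addition theorem: P_2(cos γ) = (4π/5) Σ_m Y*_{lm}(Ω₁) Y_{lm}(Ω₂), m = −2…2:
  [-2]  conj(Y_{2,-2})(Ω₁) = 0.03168 - 0.35573j ; Y_{2,-2}(Ω₂) = -0.01299 + 0.00039j ; Δ = -0.00027 + 0.00463j
  [-1]  conj(Y_{2,-1})(Ω₁) = -0.15051 + 0.13771j ; Y_{2,-1}(Ω₂) = -0.00208 - 0.13930j ; Δ = 0.01950 + 0.02068j
  [+0]  conj(Y_{2,0})(Ω₁) = -0.24403 + 0.00000j ; Y_{2,0}(Ω₂) = 0.59894 + 0.00000j ; Δ = -0.14616 + 0.00000j
  [+1]  conj(Y_{2,1})(Ω₁) = 0.15051 + 0.13771j ; Y_{2,1}(Ω₂) = 0.00208 - 0.13930j ; Δ = 0.01950 - 0.02068j
  [+2]  conj(Y_{2,2})(Ω₁) = 0.03168 + 0.35573j ; Y_{2,2}(Ω₂) = -0.01299 - 0.00039j ; Δ = -0.00027 - 0.00463j
Accumulated sum -0.10772 + 0.00000j; after 4π/(2l+1) scaling, -0.27073 + 0.00000j ⇒ P_2 = -0.270727

-0.270727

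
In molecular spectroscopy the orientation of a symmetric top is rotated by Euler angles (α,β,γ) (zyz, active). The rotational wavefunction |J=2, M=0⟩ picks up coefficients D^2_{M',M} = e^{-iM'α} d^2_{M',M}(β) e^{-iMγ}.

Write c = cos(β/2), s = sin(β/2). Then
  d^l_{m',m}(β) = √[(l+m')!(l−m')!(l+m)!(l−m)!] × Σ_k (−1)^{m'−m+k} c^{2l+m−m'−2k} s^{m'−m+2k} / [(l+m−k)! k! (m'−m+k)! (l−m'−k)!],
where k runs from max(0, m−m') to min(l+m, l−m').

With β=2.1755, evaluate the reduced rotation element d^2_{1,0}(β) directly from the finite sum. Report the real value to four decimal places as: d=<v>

d^2_{1,0}(β=2.1755) via the finite sum:
c=cos(2.175500/2)=0.464479, s=sin(2.175500/2)=0.885584; N=√[6·1·2·2]=4.898979
Admissible k: 0..1 (factorial args all ≥0)
  k=0: (−1)^1·4.8990/(2)·0.4645^3·0.8856^1 = -0.217372
  k=1: (−1)^2·4.8990/(2)·0.4645^1·0.8856^3 = +0.790189
d^2_{1,0}(2.1755) = -0.217372 +0.790189 = +0.572817

d=0.5728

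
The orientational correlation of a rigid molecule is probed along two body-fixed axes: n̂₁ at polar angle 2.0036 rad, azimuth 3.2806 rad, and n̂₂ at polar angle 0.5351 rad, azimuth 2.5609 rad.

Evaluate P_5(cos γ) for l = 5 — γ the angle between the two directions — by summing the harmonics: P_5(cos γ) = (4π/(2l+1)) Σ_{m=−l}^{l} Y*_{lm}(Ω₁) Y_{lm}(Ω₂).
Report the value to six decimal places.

-0.023760

Term-by-term m-sum for l=5 (normalisation 4π/11 = 1.142397):
  m=-5: (-0.21976 - 0.18325j) × (0.01555 - 0.00377j) = -0.00411 - 0.00202j  (running Σ = -0.00411 - 0.00202j)
  m=-4: (-0.35508 - 0.22066j) × (-0.05831 + 0.06235j) = 0.03446 - 0.00927j  (running Σ = 0.03035 - 0.01129j)
  m=-3: (-0.13800 - 0.06113j) × (0.04425 - 0.25582j) = -0.02175 + 0.03260j  (running Σ = 0.00861 + 0.02131j)
  m=-2: (0.26602 + 0.07592j) × (0.18409 + 0.42423j) = 0.01676 + 0.12683j  (running Σ = 0.02537 + 0.14814j)
  m=-1: (0.23408 + 0.03275j) × (-0.29210 - 0.19166j) = -0.06210 - 0.05443j  (running Σ = -0.03673 + 0.09371j)
  m=0: (-0.22739 + 0.00000j) × (-0.23157 + 0.00000j) = 0.05266 + 0.00000j  (running Σ = 0.01593 + 0.09371j)
  m=1: (-0.23408 + 0.03275j) × (0.29210 - 0.19166j) = -0.06210 + 0.05443j  (running Σ = -0.04617 + 0.14814j)
  m=2: (0.26602 - 0.07592j) × (0.18409 - 0.42423j) = 0.01676 - 0.12683j  (running Σ = -0.02941 + 0.02131j)
  m=3: (0.13800 - 0.06113j) × (-0.04425 - 0.25582j) = -0.02175 - 0.03260j  (running Σ = -0.05115 - 0.01129j)
  m=4: (-0.35508 + 0.22066j) × (-0.05831 - 0.06235j) = 0.03446 + 0.00927j  (running Σ = -0.01669 - 0.00202j)
  m=5: (0.21976 - 0.18325j) × (-0.01555 - 0.00377j) = -0.00411 + 0.00202j  (running Σ = -0.02080 - 0.00000j)
Σ over m = -0.02080 - 0.00000j; ×(4π/11) → -0.02376 - 0.00000j. Real part: -0.023760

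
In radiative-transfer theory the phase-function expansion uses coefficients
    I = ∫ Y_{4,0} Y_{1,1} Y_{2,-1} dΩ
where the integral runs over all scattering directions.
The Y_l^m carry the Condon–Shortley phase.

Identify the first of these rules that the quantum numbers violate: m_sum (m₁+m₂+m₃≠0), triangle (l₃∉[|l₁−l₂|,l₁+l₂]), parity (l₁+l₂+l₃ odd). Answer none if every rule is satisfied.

azimuthal sum: 0 + 1 − 1 = 0  ✓
l₃ must lie in [3,5]; have l₃=2  ✗
L = 4 + 1 + 2 = 7 (odd)

triangle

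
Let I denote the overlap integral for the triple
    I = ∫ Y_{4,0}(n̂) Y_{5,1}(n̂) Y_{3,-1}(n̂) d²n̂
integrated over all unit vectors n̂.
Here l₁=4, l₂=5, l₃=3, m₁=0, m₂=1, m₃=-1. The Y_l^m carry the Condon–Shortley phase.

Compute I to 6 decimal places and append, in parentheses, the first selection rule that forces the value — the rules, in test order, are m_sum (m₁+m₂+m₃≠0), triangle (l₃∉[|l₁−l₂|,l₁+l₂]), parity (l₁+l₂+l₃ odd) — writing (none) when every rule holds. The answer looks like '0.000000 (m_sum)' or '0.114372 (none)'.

m-sum 0 ✓  L=12 even ✓  1≤3≤9 ✓
Π(2lᵢ+1) = 9×11×7 = 693
triangle coeff Δ(4,5,3) = 1/180180
Σ_t [2,4]: t=2:+1/576 t=3:−1/144 t=4:+1/576 = -1/288
(3j)²=20/1001 [(4 5 3; 0 0 0)], sign=+1
Σ_t [2,4]: t=2:+1/2304 t=3:−1/216 t=4:+1/384 = -11/6912
(3j)²=11/1638 [(4 5 3; 0 1 -1)], sign=-1
⇒ 4πI² = 110/1183
I = (-1)√(110/1183/(4π)) = -0.08601992
No selection rule forces the value: the integral is nonzero (none).

-0.086020 (none)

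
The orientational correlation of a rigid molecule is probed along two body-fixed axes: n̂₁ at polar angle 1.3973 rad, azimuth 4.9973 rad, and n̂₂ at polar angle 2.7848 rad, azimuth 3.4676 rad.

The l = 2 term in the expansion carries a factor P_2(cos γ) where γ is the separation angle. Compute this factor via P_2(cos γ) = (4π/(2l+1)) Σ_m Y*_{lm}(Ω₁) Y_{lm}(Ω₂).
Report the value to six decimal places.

-0.467312

Term-by-term m-sum for l=2 (normalisation 4π/5 = 2.513274):
  m=-2: (-0.315549-0.202178i) × (+0.037455-0.028593i) = -0.017600+0.001450i  (running Σ = -0.017600+0.001450i)
  m=-1: (+0.036922-0.126065i) × (+0.239518-0.080974i) = -0.001365-0.033185i  (running Σ = -0.018964-0.031735i)
  m=0: (-0.287195-0.000000i) × (+0.515359+0.000000i) = -0.148009-0.000000i  (running Σ = -0.166973-0.031735i)
  m=1: (-0.036922-0.126065i) × (-0.239518-0.080974i) = -0.001365+0.033185i  (running Σ = -0.168338+0.001450i)
  m=2: (-0.315549+0.202178i) × (+0.037455+0.028593i) = -0.017600-0.001450i  (running Σ = -0.185938+0.000000i)
Σ over m = -0.185938+0.000000i; ×(4π/5) → -0.467312+0.000000i. Real part: -0.467312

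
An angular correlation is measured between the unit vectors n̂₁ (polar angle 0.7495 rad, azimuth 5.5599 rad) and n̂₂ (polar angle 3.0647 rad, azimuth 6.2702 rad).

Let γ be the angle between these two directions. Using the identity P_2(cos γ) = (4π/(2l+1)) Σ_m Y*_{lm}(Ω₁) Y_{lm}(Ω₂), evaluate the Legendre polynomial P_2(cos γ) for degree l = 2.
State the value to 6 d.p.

Term-by-term m-sum for l=2 (normalisation 4π/5 = 2.513274):
  m=-2: Y*=+0.022214-0.177901i  Y=+0.002279+0.000059i  product +0.000061-0.000404i
  m=-1: Y*=+0.288819-0.254997i  Y=-0.059164-0.000768i  product -0.017284+0.014865i
  m=+0: Y*=+0.191633-0.000000i  Y=+0.625200+0.000000i  product +0.119809+0.000000i
  m=+1: Y*=-0.288819-0.254997i  Y=+0.059164-0.000768i  product -0.017284-0.014865i
  m=+2: Y*=+0.022214+0.177901i  Y=+0.002279-0.000059i  product +0.000061+0.000404i
Σ over m = +0.085364-0.000000i; ×(4π/5) → +0.214542-0.000000i. Real part: 0.214542

0.214542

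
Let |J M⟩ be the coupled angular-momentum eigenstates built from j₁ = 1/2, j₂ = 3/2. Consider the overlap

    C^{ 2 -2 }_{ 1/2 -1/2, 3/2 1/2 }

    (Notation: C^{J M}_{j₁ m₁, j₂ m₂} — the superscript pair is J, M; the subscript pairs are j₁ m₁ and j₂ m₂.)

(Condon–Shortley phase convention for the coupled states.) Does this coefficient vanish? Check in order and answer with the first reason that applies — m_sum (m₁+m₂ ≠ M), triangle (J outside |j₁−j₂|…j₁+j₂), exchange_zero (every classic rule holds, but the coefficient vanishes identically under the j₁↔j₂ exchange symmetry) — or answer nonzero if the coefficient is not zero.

m_sum

m-sum: m₁+m₂ = -1/2+1/2 = 0, M = -2  ✗ ⇒ coefficient is 0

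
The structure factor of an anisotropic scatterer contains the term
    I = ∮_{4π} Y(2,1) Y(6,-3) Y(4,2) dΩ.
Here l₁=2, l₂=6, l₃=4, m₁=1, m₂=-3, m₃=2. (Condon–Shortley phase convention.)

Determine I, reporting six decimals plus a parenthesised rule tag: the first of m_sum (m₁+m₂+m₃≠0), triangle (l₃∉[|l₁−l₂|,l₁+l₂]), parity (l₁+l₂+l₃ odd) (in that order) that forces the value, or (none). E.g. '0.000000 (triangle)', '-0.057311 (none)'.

-0.252474 (none)

Checks pass: Σm=0; 12 even; l₃=4∈[4,8].
(2·2+1)(2·6+1)(2·4+1) = 585
Δ: 4! 0! 8! / 13! → 1/6435
sum: t=2:+1/2304 = 1/2304
3j²(2 6 4; 0 0 0) = Δ·Π!·Σ² = 5/143  (sign +1)
sum: t=1:−1/8640 = -1/8640
3j²(2 6 4; 1 -3 2) = Δ·Π!·Σ² = 28/715  (sign -1)
combine: 4πI² = 585·5/143·28/715 = 1260/1573
take √, sign -1: I = -0.25247360
No selection rule forces the value: the integral is nonzero (none).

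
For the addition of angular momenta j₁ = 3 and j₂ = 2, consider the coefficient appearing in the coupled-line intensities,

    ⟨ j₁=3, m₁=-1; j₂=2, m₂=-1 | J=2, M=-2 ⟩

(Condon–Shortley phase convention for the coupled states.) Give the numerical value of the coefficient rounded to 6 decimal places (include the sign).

triangle: 3!×3!×1!/8! = 36/40320
(j±m)!: 2!×4!×1!×3!×0!×4! = 6912
prefactor² = (2J+1)×Δ×N² = 216/7
  k=1: −1/(1!×2!×3!×0!×0!×1!) = -1/12
Σ = -1/12  ⇒  CG² = 216/7×(-1/12)² = 3/14
CG = −√(3/14) = -0.462910

−√(3/14) ≈ -0.462910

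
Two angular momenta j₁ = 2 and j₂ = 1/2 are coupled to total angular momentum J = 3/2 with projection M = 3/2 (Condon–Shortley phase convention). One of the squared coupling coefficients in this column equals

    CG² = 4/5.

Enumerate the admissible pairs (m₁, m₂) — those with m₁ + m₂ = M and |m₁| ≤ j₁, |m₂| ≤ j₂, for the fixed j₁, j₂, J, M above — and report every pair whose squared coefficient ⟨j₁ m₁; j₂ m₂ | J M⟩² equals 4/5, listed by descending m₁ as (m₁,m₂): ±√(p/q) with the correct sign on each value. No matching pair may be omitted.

(2,-1/2): +√(4/5)

Admissible pairs with m₁+m₂ = M = 3/2: (1,1/2), (2,-1/2)
  (m₁,m₂)=(2,-1/2): CG² = 4/5, CG = +√(4/5)   ← matches the target
  (m₁,m₂)=(1,1/2): CG² = 1/5, CG = −√(1/5)
Pairs with CG² = 4/5: (2,-1/2): +√(4/5)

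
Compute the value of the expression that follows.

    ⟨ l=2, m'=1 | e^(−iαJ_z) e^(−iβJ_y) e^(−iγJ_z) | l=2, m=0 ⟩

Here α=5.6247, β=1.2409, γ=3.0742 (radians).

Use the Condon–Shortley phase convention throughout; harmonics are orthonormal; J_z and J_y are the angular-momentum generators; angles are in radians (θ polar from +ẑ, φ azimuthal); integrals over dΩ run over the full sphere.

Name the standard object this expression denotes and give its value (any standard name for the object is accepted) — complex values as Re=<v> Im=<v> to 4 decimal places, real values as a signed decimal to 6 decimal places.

This is a Wigner D-matrix element — the rotation-matrix element ⟨l m'| R(α,β,γ) |l m⟩ in the angular-momentum basis.
D^2_{1,0}(5.6247,1.2409,3.0742) = e^{-i·1·5.6247}·d^2_{1,0}(1.2409)·e^{-i·0·3.0742}. Compute d first:
With c≡cos(β/2)=0.813617 and s≡sin(β/2)=0.581401, N=[6·1·2·2]^{1/2}=4.898979
The bounds max(0,m−m')=0 and min(l+m,l−m')=1 give 2 terms
  k=0: (−1)^1·4.8990/(2)·0.8136^3·0.5814^1 = -0.767029
  k=1: (−1)^2·4.8990/(2)·0.8136^1·0.5814^3 = +0.391673
d^2_{1,0}(1.2409) = -0.767029 +0.391673 = -0.375356
Phases: e^{-i·(1)·5.6247}=+0.790920+0.611920i, e^{-i·(0)·3.0742}=+1.000000+0.000000i ⇒ D=-0.296876-0.229687i

Wigner D-matrix element, Re=-0.2969 Im=-0.2297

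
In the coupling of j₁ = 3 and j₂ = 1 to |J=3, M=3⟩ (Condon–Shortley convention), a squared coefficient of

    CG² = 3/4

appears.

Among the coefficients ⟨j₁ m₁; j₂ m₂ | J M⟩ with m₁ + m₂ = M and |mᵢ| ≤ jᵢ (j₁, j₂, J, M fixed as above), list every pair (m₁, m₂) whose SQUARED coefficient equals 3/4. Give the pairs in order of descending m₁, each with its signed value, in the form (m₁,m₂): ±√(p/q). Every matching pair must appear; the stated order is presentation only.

Admissible pairs with m₁+m₂ = M = 3: (2,1), (3,0)
  (m₁,m₂)=(3,0): CG² = 3/4, CG = +√(3/4)   ← matches the target
  (m₁,m₂)=(2,1): CG² = 1/4, CG = −√(1/4)
Pairs with CG² = 3/4: (3,0): +√(3/4)

(3,0): +√(3/4)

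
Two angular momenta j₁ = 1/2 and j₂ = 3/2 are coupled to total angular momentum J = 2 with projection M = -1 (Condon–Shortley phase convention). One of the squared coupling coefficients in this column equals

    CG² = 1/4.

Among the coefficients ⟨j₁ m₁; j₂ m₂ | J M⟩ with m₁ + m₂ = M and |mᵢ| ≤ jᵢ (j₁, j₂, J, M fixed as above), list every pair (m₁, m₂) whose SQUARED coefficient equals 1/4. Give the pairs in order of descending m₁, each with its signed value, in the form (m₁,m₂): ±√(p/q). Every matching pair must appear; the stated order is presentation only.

Admissible pairs with m₁+m₂ = M = -1: (-1/2,-1/2), (1/2,-3/2)
  (m₁,m₂)=(1/2,-3/2): CG² = 1/4, CG = +√(1/4)   ← matches the target
  (m₁,m₂)=(-1/2,-1/2): CG² = 3/4, CG = +√(3/4)
Pairs with CG² = 1/4: (1/2,-3/2): +√(1/4)

(1/2,-3/2): +√(1/4)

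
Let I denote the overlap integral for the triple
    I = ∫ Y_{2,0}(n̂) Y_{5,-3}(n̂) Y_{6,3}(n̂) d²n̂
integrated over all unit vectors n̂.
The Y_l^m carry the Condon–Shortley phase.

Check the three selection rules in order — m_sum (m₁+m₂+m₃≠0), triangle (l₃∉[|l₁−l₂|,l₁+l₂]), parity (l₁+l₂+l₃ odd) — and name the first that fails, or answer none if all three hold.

m₁+m₂+m₃ = 0 − 3 + 3 = 0  ✓
triangle: |2−5|=3 ≤ l₃=6 ≤ 2+5=7  ✓
parity: l₁+l₂+l₃ = 13 is odd  ✗

parity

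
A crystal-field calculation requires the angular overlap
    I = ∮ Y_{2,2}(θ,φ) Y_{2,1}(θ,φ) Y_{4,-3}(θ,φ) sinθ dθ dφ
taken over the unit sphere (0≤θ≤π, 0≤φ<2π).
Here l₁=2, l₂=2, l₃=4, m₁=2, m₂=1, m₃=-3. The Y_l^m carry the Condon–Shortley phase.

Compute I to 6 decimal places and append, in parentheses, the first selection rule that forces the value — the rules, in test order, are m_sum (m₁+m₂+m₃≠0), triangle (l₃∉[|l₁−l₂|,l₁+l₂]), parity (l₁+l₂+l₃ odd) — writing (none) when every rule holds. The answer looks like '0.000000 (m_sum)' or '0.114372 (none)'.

-0.238414 (none)

Rules hold: Σm=0, L=8 even, 0≤4≤4.
N = 5·5·9 = 225
Δ = 0!·4!·4!/9! = 1/630
Racah Σ t=0..0: t=0:+1/16 = 1/16
⇒ 3j(2 2 4; 0 0 0)² = 2/35, sgn +1
Racah Σ t=0..0: t=0:+1/144 = 1/144
⇒ 3j(2 2 4; 2 1 -3)² = 1/18, sgn -1
4πI² = N·(3j₀)²·(3jₘ)² = 5/7
I = -1·√(0.714286/4π) = -0.23841361
No selection rule forces the value: the integral is nonzero (none).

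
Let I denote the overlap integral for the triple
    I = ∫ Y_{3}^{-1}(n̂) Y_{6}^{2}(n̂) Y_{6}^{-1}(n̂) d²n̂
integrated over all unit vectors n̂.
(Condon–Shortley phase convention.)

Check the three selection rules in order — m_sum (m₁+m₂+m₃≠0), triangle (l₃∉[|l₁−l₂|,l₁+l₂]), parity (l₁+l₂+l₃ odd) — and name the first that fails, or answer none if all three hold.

m₁+m₂+m₃ = -1 + 2 − 1 = 0  ✓
triangle: |3−6|=3 ≤ l₃=6 ≤ 3+6=9  ✓
parity: l₁+l₂+l₃ = 15 is odd  ✗

parity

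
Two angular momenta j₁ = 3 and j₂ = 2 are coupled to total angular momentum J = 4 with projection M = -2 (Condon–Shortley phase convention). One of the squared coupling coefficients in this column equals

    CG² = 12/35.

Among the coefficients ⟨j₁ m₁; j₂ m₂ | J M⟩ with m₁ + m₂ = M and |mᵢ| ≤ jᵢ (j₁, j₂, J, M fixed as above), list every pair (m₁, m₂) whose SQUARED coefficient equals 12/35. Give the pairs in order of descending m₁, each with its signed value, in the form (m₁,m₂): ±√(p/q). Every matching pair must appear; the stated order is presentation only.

(-2,0): −√(12/35)

Admissible pairs with m₁+m₂ = M = -2: (-3,1), (-2,0), (-1,-1), (0,-2)
  (m₁,m₂)=(0,-2): CG² = 3/7, CG = +√(3/7)
  (m₁,m₂)=(-1,-1): CG² = 1/28, CG = +√(1/28)
  (m₁,m₂)=(-2,0): CG² = 12/35, CG = −√(12/35)   ← matches the target
  (m₁,m₂)=(-3,1): CG² = 27/140, CG = −√(27/140)
Pairs with CG² = 12/35: (-2,0): −√(12/35)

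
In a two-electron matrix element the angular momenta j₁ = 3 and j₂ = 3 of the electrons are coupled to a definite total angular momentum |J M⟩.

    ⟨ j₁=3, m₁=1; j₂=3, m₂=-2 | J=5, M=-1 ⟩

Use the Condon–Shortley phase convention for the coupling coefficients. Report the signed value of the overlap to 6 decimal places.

j₁+j₂−J=1  J+j₁−j₂=5  J−j₁+j₂=5  j₁+j₂+J+1=12
(j₁±m₁, j₂±m₂, J±M) = (4,2,1,5,4,6)
P² = 230400/7
sum k=0..1:
  [0] +1/288 = 1/288
  [1] −1/2880 = -1/2880
S = 1/320
C² = P²·S² = 9/28 ; C = +0.566947

+0.566947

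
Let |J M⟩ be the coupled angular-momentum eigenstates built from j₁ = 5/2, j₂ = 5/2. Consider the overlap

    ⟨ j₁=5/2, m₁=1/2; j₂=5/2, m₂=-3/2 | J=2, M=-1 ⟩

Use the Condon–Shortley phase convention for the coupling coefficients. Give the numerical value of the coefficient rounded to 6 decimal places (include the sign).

−√(1/7) ≈ -0.377964

j₁+j₂−J=3  J+j₁−j₂=2  J−j₁+j₂=2  j₁+j₂+J+1=8
(j₁±m₁, j₂±m₂, J±M) = (3,2,1,4,1,3)
P² = 36/7
sum k=0..1:
  [0] +1/12 = 1/12
  [1] −1/4 = -1/4
S = -1/6
C² = P²·S² = 1/7 ; C = -0.377964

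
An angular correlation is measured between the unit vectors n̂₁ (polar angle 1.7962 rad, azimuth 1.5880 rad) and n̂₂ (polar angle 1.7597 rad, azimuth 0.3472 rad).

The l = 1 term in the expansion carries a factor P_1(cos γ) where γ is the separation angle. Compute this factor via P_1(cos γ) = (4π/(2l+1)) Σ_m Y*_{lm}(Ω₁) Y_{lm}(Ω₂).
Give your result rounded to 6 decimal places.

0.352193

Addition theorem: P_1(cos γ) = (4π/3) Σ_m Y*_{lm}(Ω₁) Y_{lm}(Ω₂), m = −1…1:
  [-1]  conj(Y_{1,-1})(Ω₁) = (-0.005793, 0.336705) ; Y_{1,-1}(Ω₂) = (0.319099, -0.115469) ; Δ = (0.037030, 0.108111)
  [+0]  conj(Y_{1,0})(Ω₁) = (-0.109203, -0.000000) ; Y_{1,0}(Ω₂) = (-0.091751, 0.000000) ; Δ = (0.010019, 0.000000)
  [+1]  conj(Y_{1,1})(Ω₁) = (0.005793, 0.336705) ; Y_{1,1}(Ω₂) = (-0.319099, -0.115469) ; Δ = (0.037030, -0.108111)
Total Σ_m = (0.084080, 0.000000). Multiply by 4.188790: (0.352193, 0.000000). P_1(cos γ) = 0.352193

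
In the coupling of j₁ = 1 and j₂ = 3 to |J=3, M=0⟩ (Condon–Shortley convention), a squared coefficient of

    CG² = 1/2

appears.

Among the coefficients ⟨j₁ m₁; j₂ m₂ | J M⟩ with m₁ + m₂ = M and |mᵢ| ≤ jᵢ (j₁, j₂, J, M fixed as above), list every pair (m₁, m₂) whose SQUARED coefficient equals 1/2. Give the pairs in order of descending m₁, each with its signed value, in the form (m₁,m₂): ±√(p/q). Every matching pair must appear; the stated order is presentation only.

Admissible pairs with m₁+m₂ = M = 0: (-1,1), (0,0), (1,-1)
  (m₁,m₂)=(1,-1): CG² = 1/2, CG = +√(1/2)   ← matches the target
  (m₁,m₂)=(0,0): CG² = 0/1, CG = 0
  (m₁,m₂)=(-1,1): CG² = 1/2, CG = −√(1/2)   ← matches the target
Pairs with CG² = 1/2: (1,-1): +√(1/2); (-1,1): −√(1/2)

(1,-1): +√(1/2); (-1,1): −√(1/2)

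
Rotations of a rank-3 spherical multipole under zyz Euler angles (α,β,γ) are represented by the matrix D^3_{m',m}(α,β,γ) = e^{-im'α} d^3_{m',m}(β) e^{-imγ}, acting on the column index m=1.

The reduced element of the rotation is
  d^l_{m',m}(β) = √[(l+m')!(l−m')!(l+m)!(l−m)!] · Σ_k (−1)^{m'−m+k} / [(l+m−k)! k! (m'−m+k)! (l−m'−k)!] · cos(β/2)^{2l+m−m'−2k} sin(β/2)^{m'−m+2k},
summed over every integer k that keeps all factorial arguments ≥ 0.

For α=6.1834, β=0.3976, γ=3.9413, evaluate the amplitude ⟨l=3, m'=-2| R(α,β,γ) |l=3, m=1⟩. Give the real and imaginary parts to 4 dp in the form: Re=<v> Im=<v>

Re=-0.0243 Im=0.0378

Split into d^3_{-2,1}(β=0.3976) × two z-phases.
Half-angle: c=0.980304, s=0.197493. N=√(1·120·24·2)=75.894664
k: max(0,(1)−(-2))=3 … min(3+(1),3−(-2))=4
  k=3: (−1)^0·75.8947/(12)·0.9803^3·0.1975^3 = +0.045895
  k=4: (−1)^1·75.8947/(24)·0.9803^1·0.1975^5 = -0.000931
d^3_{-2,1}(0.3976) = +0.045895 -0.000931 = +0.044964
Phases: e^{-i·(-2)·6.1834}=+0.980152-0.198248i, e^{-i·(1)·3.9413}=-0.696917+0.717152i ⇒ D=-0.024321+0.037818i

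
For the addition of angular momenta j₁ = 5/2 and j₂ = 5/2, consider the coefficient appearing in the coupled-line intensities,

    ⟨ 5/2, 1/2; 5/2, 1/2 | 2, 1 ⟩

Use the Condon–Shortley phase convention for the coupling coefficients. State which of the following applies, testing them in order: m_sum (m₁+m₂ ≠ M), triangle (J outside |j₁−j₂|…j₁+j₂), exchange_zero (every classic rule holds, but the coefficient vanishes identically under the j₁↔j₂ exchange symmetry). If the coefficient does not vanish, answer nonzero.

exchange_zero

m-sum: m₁+m₂ = 1/2+1/2 = 1, M = 1  ✓
triangle: |j₁−j₂| = 0 ≤ J = 2 ≤ j₁+j₂ = 5  ✓
exchange: j₁=j₂ and m₁=m₂, and (−1)^(j₁+j₂−J) = (−1)^3 = −1 forces ⟨j₁m₁;j₂m₂|JM⟩ = −⟨j₂m₂;j₁m₁|JM⟩ = −⟨j₁m₁;j₂m₂|JM⟩ ⇒ the coefficient vanishes identically
Racah sum check: Σ_k collapses to 0 ⇒ CG = 0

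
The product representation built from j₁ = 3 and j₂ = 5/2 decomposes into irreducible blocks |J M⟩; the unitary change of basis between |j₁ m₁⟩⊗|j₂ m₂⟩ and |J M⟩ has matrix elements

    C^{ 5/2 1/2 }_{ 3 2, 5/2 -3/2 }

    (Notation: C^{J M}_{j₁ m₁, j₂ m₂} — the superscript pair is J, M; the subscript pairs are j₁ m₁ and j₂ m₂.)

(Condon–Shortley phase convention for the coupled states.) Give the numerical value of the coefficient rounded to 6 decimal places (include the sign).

+0.267261  (= +√(1/14))

j₁+j₂−J=3  J+j₁−j₂=3  J−j₁+j₂=2  j₁+j₂+J+1=9
(j₁±m₁, j₂±m₂, J±M) = (5,1,1,4,3,2)
P² = 288/7
sum k=0..1:
  [0] +1/12 = 1/12
  [1] −1/24 = -1/24
S = 1/24
C² = P²·S² = 1/14 ; C = +0.267261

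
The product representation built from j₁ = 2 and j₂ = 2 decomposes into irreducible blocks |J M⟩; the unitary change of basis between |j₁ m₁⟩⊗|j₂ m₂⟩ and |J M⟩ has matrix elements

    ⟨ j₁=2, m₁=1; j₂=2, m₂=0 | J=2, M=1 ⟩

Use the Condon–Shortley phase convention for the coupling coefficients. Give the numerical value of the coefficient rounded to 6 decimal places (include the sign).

j₁+j₂−J=2  J+j₁−j₂=2  J−j₁+j₂=2  j₁+j₂+J+1=7
(j₁±m₁, j₂±m₂, J±M) = (3,1,2,2,3,1)
P² = 8/7
sum k=0..1:
  [0] +1/4 = 1/4
  [1] −1/2 = -1/2
S = -1/4
C² = P²·S² = 1/14 ; C = -0.267261

-0.267261  (= −√(1/14))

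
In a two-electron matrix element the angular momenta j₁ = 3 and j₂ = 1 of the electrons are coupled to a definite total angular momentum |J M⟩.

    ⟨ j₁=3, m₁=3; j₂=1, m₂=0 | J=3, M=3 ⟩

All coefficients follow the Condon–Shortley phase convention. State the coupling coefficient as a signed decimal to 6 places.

√[7·1!5!1!/8! · 6!0!1!1!6!0!] = √(10800)
  +(−1)^0/∏(0,1,0,1,5,0)! = 1/120  (running 1/120)
⟨..|..⟩ = √(10800)·(1/120) = +0.866025

+0.866025  (= +√(3/4))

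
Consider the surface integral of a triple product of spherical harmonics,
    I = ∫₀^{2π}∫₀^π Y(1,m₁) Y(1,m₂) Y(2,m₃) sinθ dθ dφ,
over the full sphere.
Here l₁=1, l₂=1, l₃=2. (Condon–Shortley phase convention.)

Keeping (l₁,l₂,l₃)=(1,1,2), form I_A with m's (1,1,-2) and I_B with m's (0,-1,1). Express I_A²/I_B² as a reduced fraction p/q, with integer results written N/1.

2/1

Shared (l₁,l₂,l₃)=(1,1,2): N and (l;000)² cancel in I_A²/I_B².
A: Δ = 0!·2!·2!/5! = 1/30; Racah Σ t=0..0: t=0:+1/4 = 1/4; ⇒ 3j(1 1 2; 1 1 -2)² = 1/5, sgn +1
B: Δ = 0!·2!·2!/5! = 1/30; Racah Σ t=0..0: t=0:+1/2 = 1/2; ⇒ 3j(1 1 2; 0 -1 1)² = 1/10, sgn -1
I_A²/I_B² = (1/5)/(1/10) = 2/1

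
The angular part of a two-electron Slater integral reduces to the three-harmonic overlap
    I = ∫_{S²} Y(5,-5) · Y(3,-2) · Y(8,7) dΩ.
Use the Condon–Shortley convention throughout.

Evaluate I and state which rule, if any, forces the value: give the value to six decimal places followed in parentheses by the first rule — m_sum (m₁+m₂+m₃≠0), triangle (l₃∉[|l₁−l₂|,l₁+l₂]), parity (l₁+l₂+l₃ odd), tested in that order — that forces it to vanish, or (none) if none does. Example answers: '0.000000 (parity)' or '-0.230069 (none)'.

m-sum 0 ✓  L=16 even ✓  2≤8≤8 ✓
Π(2lᵢ+1) = 11×7×17 = 1309
triangle coeff Δ(5,3,8) = 1/136136
Σ_t [0,0]: t=0:+1/518400 = 1/518400
(3j)²=56/2431 [(5 3 8; 0 0 0)], sign=+1
Σ_t [0,0]: t=0:+1/435456000 = 1/435456000
(3j)²=3/136 [(5 3 8; -5 -2 7)], sign=-1
⇒ 4πI² = 147/221
I = (-1)√(147/221/(4π)) = -0.23006873
No selection rule forces the value: the integral is nonzero (none).

-0.230069 (none)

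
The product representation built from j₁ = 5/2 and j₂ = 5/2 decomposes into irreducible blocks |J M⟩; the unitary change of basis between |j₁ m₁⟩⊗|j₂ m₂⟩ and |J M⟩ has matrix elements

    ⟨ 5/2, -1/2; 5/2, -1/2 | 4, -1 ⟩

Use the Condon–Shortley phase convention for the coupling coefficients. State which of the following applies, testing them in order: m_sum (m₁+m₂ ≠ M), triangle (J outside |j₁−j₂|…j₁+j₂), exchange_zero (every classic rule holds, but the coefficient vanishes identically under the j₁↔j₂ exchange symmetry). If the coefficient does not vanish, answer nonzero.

exchange_zero

m-sum: m₁+m₂ = -1/2+(-1/2) = -1, M = -1  ✓
triangle: |j₁−j₂| = 0 ≤ J = 4 ≤ j₁+j₂ = 5  ✓
exchange: j₁=j₂ and m₁=m₂, and (−1)^(j₁+j₂−J) = (−1)^1 = −1 forces ⟨j₁m₁;j₂m₂|JM⟩ = −⟨j₂m₂;j₁m₁|JM⟩ = −⟨j₁m₁;j₂m₂|JM⟩ ⇒ the coefficient vanishes identically
Racah sum check: Σ_k collapses to 0 ⇒ CG = 0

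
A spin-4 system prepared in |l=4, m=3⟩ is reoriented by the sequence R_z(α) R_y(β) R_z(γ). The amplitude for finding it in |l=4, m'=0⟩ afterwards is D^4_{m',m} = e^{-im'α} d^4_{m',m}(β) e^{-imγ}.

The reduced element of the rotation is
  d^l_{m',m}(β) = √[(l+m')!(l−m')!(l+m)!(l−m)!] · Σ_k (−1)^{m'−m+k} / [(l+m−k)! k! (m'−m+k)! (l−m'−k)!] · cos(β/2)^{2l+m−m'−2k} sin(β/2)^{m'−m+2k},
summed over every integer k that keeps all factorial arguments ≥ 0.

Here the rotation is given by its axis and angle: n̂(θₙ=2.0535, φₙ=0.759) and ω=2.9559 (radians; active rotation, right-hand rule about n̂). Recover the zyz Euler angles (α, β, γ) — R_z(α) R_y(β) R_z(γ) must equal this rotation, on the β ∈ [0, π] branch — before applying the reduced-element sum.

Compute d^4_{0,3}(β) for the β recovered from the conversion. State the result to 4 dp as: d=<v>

d=-0.4723

Axis–angle → zyz. n̂ = (sinθₙcosφₙ, sinθₙsinφₙ, cosθₙ) = (+0.642628, +0.609565, -0.464176), ω = 2.9559.
R = I cosω + sinω [n̂]ₓ + (1−cosω) n̂n̂ᵀ gives
  R = [-0.163966, +0.862413, -0.478914; +0.691014, -0.246057, -0.679673; -0.703999, -0.442380, -0.555595]
β = atan2(√(R₁₃²+R₂₃²), R₃₃) = 2.159874; α = atan2(R₂₃, R₁₃) mod 2π = 4.098566; γ = atan2(R₃₂, −R₃₁) mod 2π = 5.722159
d^4_{0,3}(β=2.1599) via the finite sum:
With c≡cos(β/2)=0.471384 and s≡sin(β/2)=0.881928, N=[24·24·5040·1]^{1/2}=1703.830978
k∈{3,4} keeps every argument non-negative
  k=3: (−1)^0·1703.8310/(144)·0.4714^5·0.8819^3 = +0.188902
  k=4: (−1)^1·1703.8310/(144)·0.4714^3·0.8819^5 = -0.661232
d^4_{0,3}(2.1599) = +0.188902 -0.661232 = -0.472330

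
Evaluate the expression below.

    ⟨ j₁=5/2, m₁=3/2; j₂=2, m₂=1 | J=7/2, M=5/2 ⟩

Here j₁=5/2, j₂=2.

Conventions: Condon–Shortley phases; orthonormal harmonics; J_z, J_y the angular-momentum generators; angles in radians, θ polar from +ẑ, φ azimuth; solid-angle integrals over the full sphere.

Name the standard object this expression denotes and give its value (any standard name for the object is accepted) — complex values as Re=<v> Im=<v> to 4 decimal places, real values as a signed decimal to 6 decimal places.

Clebsch–Gordan coefficient, +√(1/63) ≈ +0.125988

This is a Clebsch–Gordan (vector-coupling) coefficient.
triangle: 1!·4!·3!/9! = 144/362880
(j±m)!: 4!·1!·3!·1!·6!·1! = 103680
prefactor² = (2J+1)·Δ·N² = 2304/7
  k=0: +1/(0!·1!·1!·3!·3!·0!) = 1/36
  k=1: −1/(1!·0!·0!·2!·4!·1!) = -1/48
Σ = 1/144  ⇒  CG² = 2304/7·(1/144)² = 1/63
CG = +√(1/63) = +0.125988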